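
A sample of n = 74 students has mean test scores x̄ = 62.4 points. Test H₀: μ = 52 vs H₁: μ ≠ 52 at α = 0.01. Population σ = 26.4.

z = (x̄ - μ₀)/(σ/√n) = (62.4 - 52)/(26.4/√74) = 3.389. Critical value: ±2.576. Since |3.389| > 2.576, Reject H₀.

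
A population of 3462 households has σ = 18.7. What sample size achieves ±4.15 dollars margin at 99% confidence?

Without FPC: n₀ = (2.576×18.7/4.15)² = 134.734. With FPC: n = n₀N/(n₀+N-1) = 129.7 → n = 130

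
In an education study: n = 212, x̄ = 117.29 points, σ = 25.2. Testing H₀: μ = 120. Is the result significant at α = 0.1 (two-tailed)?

z = (117.29 - 120)/(25.2/√212) = -1.566. Since |z| ≤ 1.645, not significant at α = 0.1.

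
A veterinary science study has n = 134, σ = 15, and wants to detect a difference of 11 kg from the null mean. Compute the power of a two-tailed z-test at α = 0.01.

SE = σ/√n = 15/√134 = 1.296. Non-centrality λ = d/SE = 11/1.296 = 8.489. Power ≈ Φ(λ - z_{α/2}) = Φ(8.489 - 2.576) = Φ(5.913) = 1.0.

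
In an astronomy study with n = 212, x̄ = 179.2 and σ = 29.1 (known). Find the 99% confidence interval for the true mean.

CI = x̄ ± z*(σ/√n) = 179.2 ± 2.576(29.1/√212) = 179.2 ± 5.15 = (174.05, 184.35)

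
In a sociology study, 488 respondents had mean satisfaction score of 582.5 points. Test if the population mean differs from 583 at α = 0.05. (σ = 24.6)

z = (x̄ - μ₀)/(σ/√n) = (582.5 - 583)/(24.6/√488) = -0.449. Critical value: ±1.96. Since |-0.449| ≤ 1.96, Fail to reject H₀.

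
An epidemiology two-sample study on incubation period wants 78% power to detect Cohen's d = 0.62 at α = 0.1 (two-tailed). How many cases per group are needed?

z_{α/2} = 1.645, z_β = Φ⁻¹(0.78) = 0.772. For medium effect (d = 0.62): n per group = 2(z_{α/2} + z_β)²/d² = 2(1.645 + 0.772)²/0.62² = 30.4 → 31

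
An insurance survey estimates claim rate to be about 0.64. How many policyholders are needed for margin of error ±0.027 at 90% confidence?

n = z²p(1-p)/E² = 1.645²×0.64×0.36/0.027² = 855.2 → n = 856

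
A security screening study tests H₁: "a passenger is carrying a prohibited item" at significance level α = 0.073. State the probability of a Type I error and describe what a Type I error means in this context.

P(Type I error) = α = 0.073. A Type I error is rejecting H₀ when H₀ is actually true (false positive) — here, concluding that a passenger is carrying a prohibited item when in fact this is not the case. Consequence: detaining an innocent passenger — delay and inconvenience.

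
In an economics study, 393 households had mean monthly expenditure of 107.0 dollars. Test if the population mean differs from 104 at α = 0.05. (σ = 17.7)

z = (x̄ - μ₀)/(σ/√n) = (107.0 - 104)/(17.7/√393) = 3.36. Critical value: ±1.96. Since |3.36| > 1.96, Reject H₀.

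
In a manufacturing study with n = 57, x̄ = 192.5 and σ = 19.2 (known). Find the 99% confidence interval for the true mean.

CI = x̄ ± z*(σ/√n) = 192.5 ± 2.576(19.2/√57) = 192.5 ± 6.55 = (185.95, 199.05)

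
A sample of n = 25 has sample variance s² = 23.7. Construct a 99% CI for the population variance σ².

df = 24. χ²_{0.005} = 45.559, χ²_{0.995} = 9.886. CI for σ² = ((n-1)s²/χ²_{α/2}, (n-1)s²/χ²_{1-α/2}) = (24·23.7/45.559, 24·23.7/9.886) = (12.48, 57.54)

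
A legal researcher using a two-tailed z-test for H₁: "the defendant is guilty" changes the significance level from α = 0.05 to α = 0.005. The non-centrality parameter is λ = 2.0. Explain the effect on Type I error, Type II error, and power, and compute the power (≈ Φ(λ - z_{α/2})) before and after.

Decreasing α from 0.05 to 0.005:
• Type I error rate decreases (α is the Type I rate by definition).
• Critical value moves from z_{α/2} = 1.96 to 2.807, so power = Φ(λ - z_{α/2}) goes from Φ(2.0 - 1.96) = 0.516 to Φ(2.0 - 2.807) = 0.21.
• Type II error rate β = 1 - power therefore increases (0.484 → 0.79).
Appropriate when false positives are costly — here, convicting an innocent person.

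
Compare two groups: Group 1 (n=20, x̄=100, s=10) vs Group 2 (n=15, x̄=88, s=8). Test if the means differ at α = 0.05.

Pooled sp = 9.2. t = 3.817, df = 33. Critical t = ±2.035. Reject H₀.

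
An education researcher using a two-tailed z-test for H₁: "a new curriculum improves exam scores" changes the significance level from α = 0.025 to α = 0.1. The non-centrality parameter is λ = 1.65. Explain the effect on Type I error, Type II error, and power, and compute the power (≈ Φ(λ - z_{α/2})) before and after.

Increasing α from 0.025 to 0.1:
• Type I error rate increases (α is the Type I rate by definition).
• Critical value moves from z_{α/2} = 2.241 to 1.645, so power = Φ(λ - z_{α/2}) goes from Φ(1.65 - 2.241) = 0.277 to Φ(1.65 - 1.645) = 0.502.
• Type II error rate β = 1 - power therefore decreases (0.723 → 0.498).
Appropriate when false negatives are costly — here, keeping the old curriculum when the new one would have helped students.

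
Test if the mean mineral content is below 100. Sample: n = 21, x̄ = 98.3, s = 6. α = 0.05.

t = (98.3 - 100)/(6/√21) = -1.298, df = 20. Critical t = -1.725. Fail to reject H₀.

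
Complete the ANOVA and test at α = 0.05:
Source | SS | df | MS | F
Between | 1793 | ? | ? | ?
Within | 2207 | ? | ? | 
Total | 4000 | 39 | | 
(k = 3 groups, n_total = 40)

df_between = 2, df_within = 37. MS_between = 896.5, MS_within = 59.65. F = 15.03, F_crit ≈ 3.252. Reject H₀.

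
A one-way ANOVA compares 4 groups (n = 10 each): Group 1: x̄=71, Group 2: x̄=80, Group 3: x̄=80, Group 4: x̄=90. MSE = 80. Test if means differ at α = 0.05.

Grand mean = 80.25. SS_between = 1807.5, MS_between = 602.5. F = 7.531, F_crit ≈ 2.866. Reject H₀.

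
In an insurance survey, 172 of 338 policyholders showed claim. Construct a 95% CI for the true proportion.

p̂ = 0.509. CI = p̂ ± z*√(p̂(1-p̂)/n) = (0.456, 0.562)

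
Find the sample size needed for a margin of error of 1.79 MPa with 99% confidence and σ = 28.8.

n = (z*σ/E)² = (2.576×28.8/1.79)² = 1717.8 → n = 1718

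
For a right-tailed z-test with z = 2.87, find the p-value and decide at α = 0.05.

p = P(Z > 2.87) = 1 - Φ(2.87) ≈ 0.0021. Since p < 0.05, reject H₀ (significant) at α = 0.05.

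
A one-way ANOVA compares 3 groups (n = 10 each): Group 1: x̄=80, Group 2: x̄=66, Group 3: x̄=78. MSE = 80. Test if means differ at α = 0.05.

Grand mean = 74.67. SS_between = 1146.67, MS_between = 573.33. F = 7.167, F_crit ≈ 3.354. Reject H₀.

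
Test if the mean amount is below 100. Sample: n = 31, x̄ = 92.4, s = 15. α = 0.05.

t = (92.4 - 100)/(15/√31) = -2.821, df = 30. Critical t = -1.697. Reject H₀.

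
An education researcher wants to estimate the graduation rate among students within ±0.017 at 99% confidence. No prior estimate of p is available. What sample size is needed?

Conservative approach: use p = 0.5 (maximizes p(1-p) = 0.25). n = z²(0.25)/E² = 2.576²×0.25/0.017² = 5740.3 → n = 5741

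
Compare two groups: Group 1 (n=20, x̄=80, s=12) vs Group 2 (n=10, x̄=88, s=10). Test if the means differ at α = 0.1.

Pooled sp = 11.4. t = -1.813, df = 28. Critical t = ±1.701. Reject H₀.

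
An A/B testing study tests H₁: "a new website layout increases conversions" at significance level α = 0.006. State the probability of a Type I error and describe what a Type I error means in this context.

P(Type I error) = α = 0.006. A Type I error is rejecting H₀ when H₀ is actually true (false positive) — here, concluding that a new website layout increases conversions when in fact this is not the case. Consequence: rolling out a layout that doesn't actually help — wasted engineering effort.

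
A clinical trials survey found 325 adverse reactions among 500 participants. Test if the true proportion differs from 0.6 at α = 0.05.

p̂ = 0.65, p₀ = 0.6. z = (p̂ - p₀)/√(p₀(1-p₀)/n) = 2.282. Critical: ±1.96. Reject H₀.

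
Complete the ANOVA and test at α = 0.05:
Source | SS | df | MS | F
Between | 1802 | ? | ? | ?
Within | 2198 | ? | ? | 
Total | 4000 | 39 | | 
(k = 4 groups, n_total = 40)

df_between = 3, df_within = 36. MS_between = 600.67, MS_within = 61.06. F = 9.838, F_crit ≈ 2.866. Reject H₀.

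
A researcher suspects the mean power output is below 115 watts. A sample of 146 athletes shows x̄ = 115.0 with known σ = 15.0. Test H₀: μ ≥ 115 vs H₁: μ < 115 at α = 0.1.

z = 0.0. Critical value: -1.28. Fail to reject H₀.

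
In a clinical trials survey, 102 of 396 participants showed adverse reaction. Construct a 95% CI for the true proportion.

p̂ = 0.258. CI = p̂ ± z*√(p̂(1-p̂)/n) = (0.215, 0.301)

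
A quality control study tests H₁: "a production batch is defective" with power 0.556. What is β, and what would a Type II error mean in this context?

β = 1 - power = 1 - 0.556 = 0.444. A Type II error is failing to reject H₀ when H₀ is false (false negative) — here, failing to conclude that a production batch is defective when in fact it is true. Consequence: shipping a defective batch — faulty products reach customers.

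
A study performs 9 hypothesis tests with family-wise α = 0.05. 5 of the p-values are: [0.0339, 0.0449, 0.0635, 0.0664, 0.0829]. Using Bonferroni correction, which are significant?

Bonferroni α = 0.05/9 = 0.00556. None of the given p-values are significant.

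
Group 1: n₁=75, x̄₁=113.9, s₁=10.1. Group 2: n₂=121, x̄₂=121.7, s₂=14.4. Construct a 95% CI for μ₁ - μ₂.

Difference = -7.8. SE = √(10.1²/75 + 14.4²/121) = 1.753. CI = (-11.24, -4.36)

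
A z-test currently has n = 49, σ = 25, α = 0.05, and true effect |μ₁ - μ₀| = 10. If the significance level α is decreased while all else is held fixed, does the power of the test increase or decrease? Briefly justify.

Power decreases: a smaller α raises the critical value, so less of the H₁ sampling distribution falls in the rejection region.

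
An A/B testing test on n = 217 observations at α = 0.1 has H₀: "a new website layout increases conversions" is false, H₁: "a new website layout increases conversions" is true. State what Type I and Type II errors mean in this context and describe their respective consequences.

Type I (false positive): concluding that a new website layout increases conversions when it is not — rolling out a layout that doesn't actually help — wasted engineering effort. Type II (false negative): failing to conclude that a new website layout increases conversions when it is — discarding a layout that would have improved conversions — lost revenue. Which is costlier depends on domain priorities and is a judgement call rather than a statistical fact.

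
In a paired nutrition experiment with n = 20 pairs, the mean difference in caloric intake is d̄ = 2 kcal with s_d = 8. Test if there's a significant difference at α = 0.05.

t = d̄/(s_d/√n) = 2/(8/√20) = 1.118. df = 19, critical t = ±2.093. Fail to reject H₀.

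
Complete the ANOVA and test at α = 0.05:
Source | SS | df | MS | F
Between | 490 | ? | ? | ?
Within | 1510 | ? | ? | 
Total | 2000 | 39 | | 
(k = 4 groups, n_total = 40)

df_between = 3, df_within = 36. MS_between = 163.33, MS_within = 41.94. F = 3.894, F_crit ≈ 2.866. Reject H₀.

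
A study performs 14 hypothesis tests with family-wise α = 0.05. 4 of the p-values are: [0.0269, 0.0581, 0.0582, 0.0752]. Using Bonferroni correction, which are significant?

Bonferroni α = 0.05/14 = 0.00357. None of the given p-values are significant.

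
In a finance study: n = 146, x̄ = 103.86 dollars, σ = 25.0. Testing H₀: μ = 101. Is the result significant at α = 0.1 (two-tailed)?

z = (103.86 - 101)/(25.0/√146) = 1.382. Since |z| ≤ 1.645, not significant at α = 0.1.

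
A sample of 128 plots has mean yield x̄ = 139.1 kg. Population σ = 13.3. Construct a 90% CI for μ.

CI = x̄ ± z*(σ/√n) = 139.1 ± 1.645(13.3/√128) = 139.1 ± 1.93 = (137.17, 141.03)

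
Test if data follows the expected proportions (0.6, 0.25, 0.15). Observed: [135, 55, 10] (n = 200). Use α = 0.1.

Expected: [120.0, 50.0, 30.0]. χ² = 15.708. df = 2, critical = 4.605. Reject H₀.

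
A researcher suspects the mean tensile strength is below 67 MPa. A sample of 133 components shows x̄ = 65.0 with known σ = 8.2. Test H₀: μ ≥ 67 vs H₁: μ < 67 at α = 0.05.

z = -2.813. Critical value: -1.645. Reject H₀.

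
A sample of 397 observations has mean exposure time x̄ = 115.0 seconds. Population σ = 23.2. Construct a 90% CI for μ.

CI = x̄ ± z*(σ/√n) = 115.0 ± 1.645(23.2/√397) = 115.0 ± 1.92 = (113.08, 116.92)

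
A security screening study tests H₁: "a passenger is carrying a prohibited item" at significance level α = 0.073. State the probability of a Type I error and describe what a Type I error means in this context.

P(Type I error) = α = 0.073. A Type I error is rejecting H₀ when H₀ is actually true (false positive) — here, concluding that a passenger is carrying a prohibited item when in fact this is not the case. Consequence: detaining an innocent passenger — delay and inconvenience.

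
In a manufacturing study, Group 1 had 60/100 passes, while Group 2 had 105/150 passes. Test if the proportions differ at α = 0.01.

p̂₁ = 0.6, p̂₂ = 0.7, pooled p̂ = 0.66. z = -1.635. Critical: ±2.576. Fail to reject H₀.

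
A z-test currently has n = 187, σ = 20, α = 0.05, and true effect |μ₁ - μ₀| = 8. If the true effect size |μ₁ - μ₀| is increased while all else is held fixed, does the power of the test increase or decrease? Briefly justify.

Power increases: a larger true effect increases the non-centrality λ = |μ₁ - μ₀|/(σ/√n).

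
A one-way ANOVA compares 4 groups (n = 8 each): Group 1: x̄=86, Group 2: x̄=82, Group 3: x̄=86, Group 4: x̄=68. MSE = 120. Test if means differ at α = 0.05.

Grand mean = 80.5. SS_between = 1752.0, MS_between = 584.0. F = 4.867, F_crit ≈ 2.947. Reject H₀.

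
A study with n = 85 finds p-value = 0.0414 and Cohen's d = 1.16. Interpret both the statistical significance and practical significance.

Statistically significant (p = 0.0414 < 0.05). Cohen's d = 1.16 indicates a large effect size. Both statistical and practical significance should be considered.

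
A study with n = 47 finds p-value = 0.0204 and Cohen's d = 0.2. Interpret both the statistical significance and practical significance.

Statistically significant (p = 0.0204 < 0.05). Cohen's d = 0.2 indicates a small effect size. Both statistical and practical significance should be considered.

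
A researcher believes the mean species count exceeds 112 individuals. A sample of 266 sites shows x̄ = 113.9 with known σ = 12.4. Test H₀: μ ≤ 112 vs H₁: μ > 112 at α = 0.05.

z = 2.499. Critical value: 1.645. Reject H₀.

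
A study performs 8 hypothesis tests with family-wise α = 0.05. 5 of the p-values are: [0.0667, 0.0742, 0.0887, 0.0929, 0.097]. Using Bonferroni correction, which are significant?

Bonferroni α = 0.05/8 = 0.00625. None of the given p-values are significant.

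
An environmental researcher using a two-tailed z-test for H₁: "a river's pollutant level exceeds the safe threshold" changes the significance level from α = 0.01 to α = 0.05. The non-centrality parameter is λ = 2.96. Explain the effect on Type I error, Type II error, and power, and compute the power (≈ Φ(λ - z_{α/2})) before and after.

Increasing α from 0.01 to 0.05:
• Type I error rate increases (α is the Type I rate by definition).
• Critical value moves from z_{α/2} = 2.576 to 1.96, so power = Φ(λ - z_{α/2}) goes from Φ(2.96 - 2.576) = 0.65 to Φ(2.96 - 1.96) = 0.841.
• Type II error rate β = 1 - power therefore decreases (0.35 → 0.159).
Appropriate when false negatives are costly — here, allowing unsafe pollution to continue.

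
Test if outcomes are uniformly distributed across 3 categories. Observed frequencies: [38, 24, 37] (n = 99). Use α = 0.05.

Expected = 33 each. χ² = Σ(O-E)²/E = 3.697. df = 2, critical value = 5.991. Fail to reject H₀.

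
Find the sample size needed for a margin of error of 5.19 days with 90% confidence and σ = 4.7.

n = (z*σ/E)² = (1.645×4.7/5.19)² = 2.2 → n = 3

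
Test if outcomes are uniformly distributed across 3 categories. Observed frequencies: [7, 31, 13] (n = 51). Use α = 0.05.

Expected = 17 each. χ² = Σ(O-E)²/E = 18.353. df = 2, critical value = 5.991. Reject H₀.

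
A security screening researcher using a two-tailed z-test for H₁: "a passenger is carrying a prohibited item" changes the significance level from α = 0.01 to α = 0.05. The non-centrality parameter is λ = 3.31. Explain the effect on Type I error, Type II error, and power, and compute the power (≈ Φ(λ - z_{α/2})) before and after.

Increasing α from 0.01 to 0.05:
• Type I error rate increases (α is the Type I rate by definition).
• Critical value moves from z_{α/2} = 2.576 to 1.96, so power = Φ(λ - z_{α/2}) goes from Φ(3.31 - 2.576) = 0.769 to Φ(3.31 - 1.96) = 0.911.
• Type II error rate β = 1 - power therefore decreases (0.231 → 0.089).
Appropriate when false negatives are costly — here, letting a prohibited item through — security breach.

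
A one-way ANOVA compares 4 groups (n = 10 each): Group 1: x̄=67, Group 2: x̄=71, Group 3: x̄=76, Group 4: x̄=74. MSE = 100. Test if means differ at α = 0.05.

Grand mean = 72.0. SS_between = 460.0, MS_between = 153.33. F = 1.533, F_crit ≈ 2.866. Fail to reject H₀.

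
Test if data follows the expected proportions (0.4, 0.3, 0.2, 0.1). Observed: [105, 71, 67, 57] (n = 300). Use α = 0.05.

Expected: [120.0, 90.0, 60.0, 30.0]. χ² = 31.003. df = 3, critical = 7.815. Reject H₀.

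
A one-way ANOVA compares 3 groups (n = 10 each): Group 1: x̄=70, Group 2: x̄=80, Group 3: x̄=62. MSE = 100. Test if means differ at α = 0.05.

Grand mean = 70.67. SS_between = 1626.67, MS_between = 813.33. F = 8.133, F_crit ≈ 3.354. Reject H₀.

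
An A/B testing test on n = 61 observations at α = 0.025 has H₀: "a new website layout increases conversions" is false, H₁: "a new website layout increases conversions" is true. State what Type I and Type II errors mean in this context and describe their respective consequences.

Type I (false positive): concluding that a new website layout increases conversions when it is not — rolling out a layout that doesn't actually help — wasted engineering effort. Type II (false negative): failing to conclude that a new website layout increases conversions when it is — discarding a layout that would have improved conversions — lost revenue. Which is costlier depends on domain priorities and is a judgement call rather than a statistical fact.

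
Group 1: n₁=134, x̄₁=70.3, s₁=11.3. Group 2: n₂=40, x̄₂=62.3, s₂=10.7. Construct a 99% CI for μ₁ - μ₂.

Difference = 8.0. SE = √(11.3²/134 + 10.7²/40) = 1.953. CI = (2.97, 13.03)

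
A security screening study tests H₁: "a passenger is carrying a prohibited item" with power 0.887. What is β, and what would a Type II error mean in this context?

β = 1 - power = 1 - 0.887 = 0.113. A Type II error is failing to reject H₀ when H₀ is false (false negative) — here, failing to conclude that a passenger is carrying a prohibited item when in fact it is true. Consequence: letting a prohibited item through — security breach.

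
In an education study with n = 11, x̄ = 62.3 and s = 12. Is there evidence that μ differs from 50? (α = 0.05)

t = (x̄ - μ₀)/(s/√n) = (62.3 - 50)/(12/√11) = 3.4. df = 10, critical t = ±2.228. Reject H₀.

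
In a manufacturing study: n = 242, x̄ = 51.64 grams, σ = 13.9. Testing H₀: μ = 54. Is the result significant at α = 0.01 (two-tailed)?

z = (51.64 - 54)/(13.9/√242) = -2.641. Since |z| > 2.576, significant at α = 0.01.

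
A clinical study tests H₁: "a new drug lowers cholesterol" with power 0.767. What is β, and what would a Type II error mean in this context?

β = 1 - power = 1 - 0.767 = 0.233. A Type II error is failing to reject H₀ when H₀ is false (false negative) — here, failing to conclude that a new drug lowers cholesterol when in fact it is true. Consequence: shelving an effective drug — patients miss out on a treatment that would have helped.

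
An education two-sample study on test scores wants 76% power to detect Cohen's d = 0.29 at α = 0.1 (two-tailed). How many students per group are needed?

z_{α/2} = 1.645, z_β = Φ⁻¹(0.76) = 0.706. For small effect (d = 0.29): n per group = 2(z_{α/2} + z_β)²/d² = 2(1.645 + 0.706)²/0.29² = 131.4 → 132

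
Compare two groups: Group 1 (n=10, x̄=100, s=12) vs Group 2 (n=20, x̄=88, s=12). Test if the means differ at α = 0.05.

Pooled sp = 12.0. t = 2.582, df = 28. Critical t = ±2.048. Reject H₀.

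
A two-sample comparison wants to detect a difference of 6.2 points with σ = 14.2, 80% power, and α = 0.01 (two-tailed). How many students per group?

n per group = 2(z_α/2 + z_β)²σ²/d² = 2×(2.576 + 0.84)²×14.2²/6.2² = 122.4 → n = 123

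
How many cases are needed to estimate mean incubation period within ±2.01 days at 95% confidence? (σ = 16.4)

n = (z*σ/E)² = (1.96×16.4/2.01)² = 255.7 → n = 256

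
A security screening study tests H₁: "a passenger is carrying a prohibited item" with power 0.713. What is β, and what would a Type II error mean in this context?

β = 1 - power = 1 - 0.713 = 0.287. A Type II error is failing to reject H₀ when H₀ is false (false negative) — here, failing to conclude that a passenger is carrying a prohibited item when in fact it is true. Consequence: letting a prohibited item through — security breach.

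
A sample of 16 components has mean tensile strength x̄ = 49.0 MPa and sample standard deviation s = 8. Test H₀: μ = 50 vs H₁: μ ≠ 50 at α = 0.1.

t = (x̄ - μ₀)/(s/√n) = (49.0 - 50)/(8/√16) = -0.5. df = 15, critical t = ±1.753. Fail to reject H₀.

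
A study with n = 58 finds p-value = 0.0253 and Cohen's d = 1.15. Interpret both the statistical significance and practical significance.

Statistically significant (p = 0.0253 < 0.05). Cohen's d = 1.15 indicates a large effect size. Both statistical and practical significance should be considered.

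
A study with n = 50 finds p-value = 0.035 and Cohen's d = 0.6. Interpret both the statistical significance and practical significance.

Statistically significant (p = 0.035 < 0.05). Cohen's d = 0.6 indicates a medium effect size. Both statistical and practical significance should be considered.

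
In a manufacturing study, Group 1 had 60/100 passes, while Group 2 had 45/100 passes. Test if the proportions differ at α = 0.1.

p̂₁ = 0.6, p̂₂ = 0.45, pooled p̂ = 0.525. z = 2.124. Critical: ±1.645. Reject H₀.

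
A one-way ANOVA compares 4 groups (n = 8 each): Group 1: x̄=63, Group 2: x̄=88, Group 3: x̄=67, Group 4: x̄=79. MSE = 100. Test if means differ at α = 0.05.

Grand mean = 74.25. SS_between = 3126.0, MS_between = 1042.0. F = 10.42, F_crit ≈ 2.947. Reject H₀.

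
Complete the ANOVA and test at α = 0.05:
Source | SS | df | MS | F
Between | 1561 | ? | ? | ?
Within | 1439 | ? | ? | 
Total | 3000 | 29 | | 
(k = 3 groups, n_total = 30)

df_between = 2, df_within = 27. MS_between = 780.5, MS_within = 53.3. F = 14.645, F_crit ≈ 3.354. Reject H₀.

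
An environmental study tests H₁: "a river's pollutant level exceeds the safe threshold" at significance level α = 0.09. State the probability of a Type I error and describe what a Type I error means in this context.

P(Type I error) = α = 0.09. A Type I error is rejecting H₀ when H₀ is actually true (false positive) — here, concluding that a river's pollutant level exceeds the safe threshold when in fact this is not the case. Consequence: shutting down a compliant factory unnecessarily.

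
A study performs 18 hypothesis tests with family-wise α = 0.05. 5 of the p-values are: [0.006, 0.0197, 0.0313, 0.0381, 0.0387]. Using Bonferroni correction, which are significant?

Bonferroni α = 0.05/18 = 0.00278. None of the given p-values are significant.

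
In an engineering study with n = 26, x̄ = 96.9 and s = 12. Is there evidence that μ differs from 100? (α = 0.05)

t = (x̄ - μ₀)/(s/√n) = (96.9 - 100)/(12/√26) = -1.317. df = 25, critical t = ±2.06. Fail to reject H₀.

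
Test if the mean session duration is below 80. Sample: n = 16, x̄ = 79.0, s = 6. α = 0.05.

t = (79.0 - 80)/(6/√16) = -0.667, df = 15. Critical t = -1.753. Fail to reject H₀.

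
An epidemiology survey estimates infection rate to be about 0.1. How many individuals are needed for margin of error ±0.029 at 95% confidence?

n = z²p(1-p)/E² = 1.96²×0.1×0.9/0.029² = 411.1 → n = 412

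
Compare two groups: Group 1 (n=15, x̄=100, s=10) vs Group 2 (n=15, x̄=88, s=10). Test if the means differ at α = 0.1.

Pooled sp = 10.0. t = 3.286, df = 28. Critical t = ±1.701. Reject H₀.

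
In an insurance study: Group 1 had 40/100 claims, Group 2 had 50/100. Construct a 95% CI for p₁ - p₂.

p̂₁ = 0.4, p̂₂ = 0.5. Difference = -0.1. CI = (-0.237, 0.037)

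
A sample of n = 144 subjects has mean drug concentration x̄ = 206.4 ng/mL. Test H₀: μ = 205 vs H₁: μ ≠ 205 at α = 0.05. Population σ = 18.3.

z = (x̄ - μ₀)/(σ/√n) = (206.4 - 205)/(18.3/√144) = 0.918. Critical value: ±1.96. Since |0.918| ≤ 1.96, Fail to reject H₀.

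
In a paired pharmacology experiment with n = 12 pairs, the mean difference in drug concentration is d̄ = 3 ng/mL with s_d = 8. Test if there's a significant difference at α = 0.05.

t = d̄/(s_d/√n) = 3/(8/√12) = 1.299. df = 11, critical t = ±2.201. Fail to reject H₀.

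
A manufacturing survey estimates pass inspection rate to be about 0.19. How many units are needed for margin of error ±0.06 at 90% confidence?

n = z²p(1-p)/E² = 1.645²×0.19×0.81/0.06² = 115.7 → n = 116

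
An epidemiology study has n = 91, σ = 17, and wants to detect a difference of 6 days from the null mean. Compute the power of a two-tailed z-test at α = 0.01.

SE = σ/√n = 17/√91 = 1.782. Non-centrality λ = d/SE = 6/1.782 = 3.367. Power ≈ Φ(λ - z_{α/2}) = Φ(3.367 - 2.576) = Φ(0.791) = 0.785.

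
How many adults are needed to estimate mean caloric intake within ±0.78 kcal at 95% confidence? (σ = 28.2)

n = (z*σ/E)² = (1.96×28.2/0.78)² = 5021.4 → n = 5022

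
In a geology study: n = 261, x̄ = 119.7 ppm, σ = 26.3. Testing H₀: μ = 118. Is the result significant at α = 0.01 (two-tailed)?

z = (119.7 - 118)/(26.3/√261) = 1.044. Since |z| ≤ 2.576, not significant at α = 0.01.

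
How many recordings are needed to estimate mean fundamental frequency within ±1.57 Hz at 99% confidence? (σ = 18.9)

n = (z*σ/E)² = (2.576×18.9/1.57)² = 961.6 → n = 962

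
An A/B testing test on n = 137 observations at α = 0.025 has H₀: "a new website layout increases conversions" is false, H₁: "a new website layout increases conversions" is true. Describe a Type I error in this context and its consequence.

Type I error: rejecting H₀ when it is true — concluding that a new website layout increases conversions when in fact it is not. Consequence: rolling out a layout that doesn't actually help — wasted engineering effort.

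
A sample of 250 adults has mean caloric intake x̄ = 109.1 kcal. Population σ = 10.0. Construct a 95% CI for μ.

CI = x̄ ± z*(σ/√n) = 109.1 ± 1.96(10.0/√250) = 109.1 ± 1.24 = (107.86, 110.34)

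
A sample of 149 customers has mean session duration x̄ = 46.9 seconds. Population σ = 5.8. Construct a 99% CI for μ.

CI = x̄ ± z*(σ/√n) = 46.9 ± 2.576(5.8/√149) = 46.9 ± 1.22 = (45.68, 48.12)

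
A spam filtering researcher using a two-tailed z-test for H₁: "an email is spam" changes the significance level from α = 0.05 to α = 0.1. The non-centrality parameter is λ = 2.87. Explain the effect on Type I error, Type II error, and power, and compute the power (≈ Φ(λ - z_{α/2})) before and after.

Increasing α from 0.05 to 0.1:
• Type I error rate increases (α is the Type I rate by definition).
• Critical value moves from z_{α/2} = 1.96 to 1.645, so power = Φ(λ - z_{α/2}) goes from Φ(2.87 - 1.96) = 0.819 to Φ(2.87 - 1.645) = 0.89.
• Type II error rate β = 1 - power therefore decreases (0.181 → 0.11).
Appropriate when false negatives are costly — here, a spam email lands in the inbox.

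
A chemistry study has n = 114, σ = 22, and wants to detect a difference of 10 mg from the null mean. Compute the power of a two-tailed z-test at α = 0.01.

SE = σ/√n = 22/√114 = 2.06. Non-centrality λ = d/SE = 10/2.06 = 4.853. Power ≈ Φ(λ - z_{α/2}) = Φ(4.853 - 2.576) = Φ(2.277) = 0.989.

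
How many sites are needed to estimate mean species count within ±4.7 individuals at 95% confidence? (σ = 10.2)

n = (z*σ/E)² = (1.96×10.2/4.7)² = 18.1 → n = 19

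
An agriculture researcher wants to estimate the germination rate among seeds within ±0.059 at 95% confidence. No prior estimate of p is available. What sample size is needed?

Conservative approach: use p = 0.5 (maximizes p(1-p) = 0.25). n = z²(0.25)/E² = 1.96²×0.25/0.059² = 275.9 → n = 276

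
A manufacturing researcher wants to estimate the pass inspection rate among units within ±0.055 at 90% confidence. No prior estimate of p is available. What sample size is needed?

Conservative approach: use p = 0.5 (maximizes p(1-p) = 0.25). n = z²(0.25)/E² = 1.645²×0.25/0.055² = 223.6 → n = 224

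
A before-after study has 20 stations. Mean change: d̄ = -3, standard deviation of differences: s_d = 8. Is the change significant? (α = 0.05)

t = d̄/(s_d/√n) = -3/(8/√20) = -1.677. df = 19, critical t = ±2.093. Fail to reject H₀.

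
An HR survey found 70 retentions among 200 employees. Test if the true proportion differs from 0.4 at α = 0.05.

p̂ = 0.35, p₀ = 0.4. z = (p̂ - p₀)/√(p₀(1-p₀)/n) = -1.443. Critical: ±1.96. Fail to reject H₀.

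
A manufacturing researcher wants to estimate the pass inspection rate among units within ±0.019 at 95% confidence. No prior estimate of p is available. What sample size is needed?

Conservative approach: use p = 0.5 (maximizes p(1-p) = 0.25). n = z²(0.25)/E² = 1.96²×0.25/0.019² = 2660.4 → n = 2661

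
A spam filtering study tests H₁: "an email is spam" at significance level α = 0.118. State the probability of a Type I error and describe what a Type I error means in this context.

P(Type I error) = α = 0.118. A Type I error is rejecting H₀ when H₀ is actually true (false positive) — here, concluding that an email is spam when in fact this is not the case. Consequence: a legitimate email is sent to the spam folder and the user misses it.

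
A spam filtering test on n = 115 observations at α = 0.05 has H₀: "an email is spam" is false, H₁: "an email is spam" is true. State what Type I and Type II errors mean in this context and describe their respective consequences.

Type I (false positive): concluding that an email is spam when it is not — a legitimate email is sent to the spam folder and the user misses it. Type II (false negative): failing to conclude that an email is spam when it is — a spam email lands in the inbox. Which is costlier depends on domain priorities and is a judgement call rather than a statistical fact.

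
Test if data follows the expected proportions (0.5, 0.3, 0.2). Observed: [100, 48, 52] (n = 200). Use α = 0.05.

Expected: [100.0, 60.0, 40.0]. χ² = 6.0. df = 2, critical = 5.991. Reject H₀.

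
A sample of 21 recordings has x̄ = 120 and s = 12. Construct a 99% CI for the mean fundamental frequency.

CI = x̄ ± t*(s/√n) = 120 ± 2.845(12/√21) = (112.55, 127.45)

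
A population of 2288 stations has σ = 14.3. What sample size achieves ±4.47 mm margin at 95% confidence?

Without FPC: n₀ = (1.96×14.3/4.47)² = 39.316. With FPC: n = n₀N/(n₀+N-1) = 38.7 → n = 39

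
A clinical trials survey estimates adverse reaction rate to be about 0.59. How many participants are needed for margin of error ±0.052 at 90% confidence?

n = z²p(1-p)/E² = 1.645²×0.59×0.41/0.052² = 242.1 → n = 243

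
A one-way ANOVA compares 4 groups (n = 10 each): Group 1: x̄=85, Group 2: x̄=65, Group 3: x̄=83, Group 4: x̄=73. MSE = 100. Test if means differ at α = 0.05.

Grand mean = 76.5. SS_between = 2590.0, MS_between = 863.33. F = 8.633, F_crit ≈ 2.866. Reject H₀.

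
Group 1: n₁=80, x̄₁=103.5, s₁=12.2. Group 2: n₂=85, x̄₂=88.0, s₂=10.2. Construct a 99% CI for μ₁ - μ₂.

Difference = 15.5. SE = √(12.2²/80 + 10.2²/85) = 1.756. CI = (10.98, 20.02)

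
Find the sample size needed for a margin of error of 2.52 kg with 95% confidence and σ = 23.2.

n = (z*σ/E)² = (1.96×23.2/2.52)² = 325.6 → n = 326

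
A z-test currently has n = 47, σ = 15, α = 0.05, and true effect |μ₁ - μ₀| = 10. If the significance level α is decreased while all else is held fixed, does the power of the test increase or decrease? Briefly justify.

Power decreases: a smaller α raises the critical value, so less of the H₁ sampling distribution falls in the rejection region.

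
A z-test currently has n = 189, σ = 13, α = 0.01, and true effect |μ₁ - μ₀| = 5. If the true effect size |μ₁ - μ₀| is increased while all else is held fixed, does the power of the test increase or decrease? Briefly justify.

Power increases: a larger true effect increases the non-centrality λ = |μ₁ - μ₀|/(σ/√n).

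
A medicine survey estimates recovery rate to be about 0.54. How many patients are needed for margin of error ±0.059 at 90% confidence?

n = z²p(1-p)/E² = 1.645²×0.54×0.46/0.059² = 193.1 → n = 194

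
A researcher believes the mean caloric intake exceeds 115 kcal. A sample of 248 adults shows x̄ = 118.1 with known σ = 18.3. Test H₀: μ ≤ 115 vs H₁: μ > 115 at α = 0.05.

z = 2.668. Critical value: 1.645. Reject H₀.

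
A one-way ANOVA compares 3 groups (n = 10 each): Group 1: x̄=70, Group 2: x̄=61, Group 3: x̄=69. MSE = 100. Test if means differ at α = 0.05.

Grand mean = 66.67. SS_between = 486.67, MS_between = 243.33. F = 2.433, F_crit ≈ 3.354. Fail to reject H₀.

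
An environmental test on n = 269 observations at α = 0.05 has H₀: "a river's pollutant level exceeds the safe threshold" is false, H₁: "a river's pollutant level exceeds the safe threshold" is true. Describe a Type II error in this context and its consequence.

Type II error: failing to reject H₀ when it is false — concluding that a river's pollutant level exceeds the safe threshold is not supported when in fact it is. Consequence: allowing unsafe pollution to continue.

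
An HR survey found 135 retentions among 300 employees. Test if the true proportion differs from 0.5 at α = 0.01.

p̂ = 0.45, p₀ = 0.5. z = (p̂ - p₀)/√(p₀(1-p₀)/n) = -1.732. Critical: ±2.576. Fail to reject H₀.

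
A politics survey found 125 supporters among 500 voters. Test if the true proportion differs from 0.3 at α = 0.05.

p̂ = 0.25, p₀ = 0.3. z = (p̂ - p₀)/√(p₀(1-p₀)/n) = -2.44. Critical: ±1.96. Reject H₀.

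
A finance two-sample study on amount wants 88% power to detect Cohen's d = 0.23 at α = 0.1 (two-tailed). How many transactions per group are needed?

z_{α/2} = 1.645, z_β = Φ⁻¹(0.88) = 1.175. For small effect (d = 0.23): n per group = 2(z_{α/2} + z_β)²/d² = 2(1.645 + 1.175)²/0.23² = 300.7 → 301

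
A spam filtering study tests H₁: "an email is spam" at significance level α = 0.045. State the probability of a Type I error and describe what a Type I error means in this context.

P(Type I error) = α = 0.045. A Type I error is rejecting H₀ when H₀ is actually true (false positive) — here, concluding that an email is spam when in fact this is not the case. Consequence: a legitimate email is sent to the spam folder and the user misses it.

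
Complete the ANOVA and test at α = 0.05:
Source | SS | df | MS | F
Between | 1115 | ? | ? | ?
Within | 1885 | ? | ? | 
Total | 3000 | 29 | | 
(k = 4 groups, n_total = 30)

df_between = 3, df_within = 26. MS_between = 371.67, MS_within = 72.5. F = 5.126, F_crit ≈ 2.975. Reject H₀.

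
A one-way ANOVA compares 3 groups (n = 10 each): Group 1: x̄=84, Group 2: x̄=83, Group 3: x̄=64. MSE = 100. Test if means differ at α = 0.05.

Grand mean = 77.0. SS_between = 2540.0, MS_between = 1270.0. F = 12.7, F_crit ≈ 3.354. Reject H₀.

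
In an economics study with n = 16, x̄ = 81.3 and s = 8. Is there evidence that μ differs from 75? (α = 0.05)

t = (x̄ - μ₀)/(s/√n) = (81.3 - 75)/(8/√16) = 3.15. df = 15, critical t = ±2.131. Reject H₀.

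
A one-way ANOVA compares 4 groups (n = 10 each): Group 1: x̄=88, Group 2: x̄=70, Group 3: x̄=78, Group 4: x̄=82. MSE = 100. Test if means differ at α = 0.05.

Grand mean = 79.5. SS_between = 1710.0, MS_between = 570.0. F = 5.7, F_crit ≈ 2.866. Reject H₀.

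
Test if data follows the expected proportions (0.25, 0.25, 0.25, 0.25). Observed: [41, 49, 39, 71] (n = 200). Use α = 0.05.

Expected: [50.0, 50.0, 50.0, 50.0]. χ² = 12.88. df = 3, critical = 7.815. Reject H₀.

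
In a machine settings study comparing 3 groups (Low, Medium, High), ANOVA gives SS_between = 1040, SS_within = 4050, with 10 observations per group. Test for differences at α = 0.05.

df_between = 2, df_within = 27. F = MS_between/MS_within = 520.0/150.0 = 3.467. F_crit ≈ 3.354. Reject H₀. At least one mean differs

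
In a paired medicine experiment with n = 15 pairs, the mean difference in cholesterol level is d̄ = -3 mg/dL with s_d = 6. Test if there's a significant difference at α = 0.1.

t = d̄/(s_d/√n) = -3/(6/√15) = -1.936. df = 14, critical t = ±1.761. Reject H₀.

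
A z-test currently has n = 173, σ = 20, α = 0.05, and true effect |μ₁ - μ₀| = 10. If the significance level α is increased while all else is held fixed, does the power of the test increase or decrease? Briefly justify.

Power increases: a larger α lowers the critical value, so more of the H₁ sampling distribution falls in the rejection region.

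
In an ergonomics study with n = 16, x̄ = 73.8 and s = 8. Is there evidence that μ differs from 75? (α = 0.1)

t = (x̄ - μ₀)/(s/√n) = (73.8 - 75)/(8/√16) = -0.6. df = 15, critical t = ±1.753. Fail to reject H₀.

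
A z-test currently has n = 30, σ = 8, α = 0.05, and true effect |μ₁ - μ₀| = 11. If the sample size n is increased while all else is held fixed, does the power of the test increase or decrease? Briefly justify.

Power increases: a larger n shrinks the standard error σ/√n, moving the sampling distribution under H₁ further from the critical value.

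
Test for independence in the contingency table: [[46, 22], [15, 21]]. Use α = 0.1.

χ² = 6.551. df = 1, critical = 2.706. Reject H₀. Variables are dependent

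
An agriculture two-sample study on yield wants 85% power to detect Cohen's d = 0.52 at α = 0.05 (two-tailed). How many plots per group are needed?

z_{α/2} = 1.96, z_β = Φ⁻¹(0.85) = 1.036. For medium effect (d = 0.52): n per group = 2(z_{α/2} + z_β)²/d² = 2(1.96 + 1.036)²/0.52² = 66.4 → 67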